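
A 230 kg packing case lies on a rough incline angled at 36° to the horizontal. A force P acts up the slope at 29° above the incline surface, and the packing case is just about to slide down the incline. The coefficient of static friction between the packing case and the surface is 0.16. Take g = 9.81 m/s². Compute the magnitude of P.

On the verge of sliding down the incline, friction equals μN and acts up the slope.
Perpendicular: N + P sin 29° = W cos 36° = 1825 N.
Along incline: P cos 29° + μN = W sin 36° with W sin 36° = 1326 N.
Solving the pair for P and N: P = 1297 N, N = 1196 N (and f = μN = 191.4 N).

P ≈ 1300 N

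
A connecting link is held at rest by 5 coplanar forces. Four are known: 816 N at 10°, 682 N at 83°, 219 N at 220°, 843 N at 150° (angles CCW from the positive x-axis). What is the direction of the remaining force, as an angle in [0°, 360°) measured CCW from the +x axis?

Sum the known components: ΣF_x = -11.11 N, ΣF_y = 1099 N.
For equilibrium the remaining force must supply (−ΣF_x, −ΣF_y) = (11.11, -1099) N.
Magnitude = √((11.11)² + (-1099)²) = 1099 N; direction = atan2(-1099, 11.11) = 270.6°.

θ ≈ 271°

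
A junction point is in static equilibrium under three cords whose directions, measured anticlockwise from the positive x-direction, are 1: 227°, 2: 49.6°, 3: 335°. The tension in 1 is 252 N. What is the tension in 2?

Resolve: ΣF_x = 252 cos 227° + T_2 cos 49.6° + T_3 cos 335° = 0.
        ΣF_y = 252 sin 227° + T_2 sin 49.6° + T_3 sin 335° = 0.
The known terms sum to (-171.9, -184.3) N, so 0.6481 T_2 + 0.9063 T_3 = 171.9 and 0.7615 T_2 − 0.4226 T_3 = 184.3.
Solving simultaneously: T_2 = 248.6 N, T_3 = 11.86 N.

T_2 ≈ 249 N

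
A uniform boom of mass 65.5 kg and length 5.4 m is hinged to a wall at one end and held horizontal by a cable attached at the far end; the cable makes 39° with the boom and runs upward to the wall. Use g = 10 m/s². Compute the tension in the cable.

T ≈ 520 N

Take torques about the hinge: T sin 39° · 5.4 = 65.5×10×2.7 = 1768.5 N·m.
So T = 1768.5 / (0.6293 × 5.4) = 520.4 N.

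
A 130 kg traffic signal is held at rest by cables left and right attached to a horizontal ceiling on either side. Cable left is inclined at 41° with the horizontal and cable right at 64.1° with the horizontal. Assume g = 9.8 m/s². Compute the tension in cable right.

Weight W = 130 × 9.8 = 1274 N acts straight down.
Horizontal: T_left cos 41° = T_right cos 64.1°  →  T_left = 0.5788 T_right.
Vertical: T_left sin 41° + T_right sin 64.1° = 1274.
Substituting the horizontal relation into the vertical equation gives 1.279 T_right = 1274, so T_right = 995.9 N.

T_right ≈ 996 N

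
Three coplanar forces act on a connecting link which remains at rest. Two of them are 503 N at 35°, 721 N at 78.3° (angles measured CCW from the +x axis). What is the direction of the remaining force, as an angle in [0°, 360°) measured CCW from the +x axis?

θ ≈ 241°

Sum the known components: ΣF_x = 558.2 N, ΣF_y = 994.5 N.
For equilibrium the remaining force must supply (−ΣF_x, −ΣF_y) = (-558.2, -994.5) N.
Magnitude = √((-558.2)² + (-994.5)²) = 1140 N; direction = atan2(-994.5, -558.2) = 240.7°.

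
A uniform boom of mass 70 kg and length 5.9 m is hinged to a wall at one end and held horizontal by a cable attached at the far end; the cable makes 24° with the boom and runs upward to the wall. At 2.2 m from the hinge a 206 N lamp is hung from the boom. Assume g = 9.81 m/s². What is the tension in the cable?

T ≈ 1030 N

Take torques about the hinge: T sin 24° · 5.9 = 70×9.81×2.95 + 206×2.2 = 2479 N·m.
So T = 2479 / (0.4067 × 5.9) = 1033 N.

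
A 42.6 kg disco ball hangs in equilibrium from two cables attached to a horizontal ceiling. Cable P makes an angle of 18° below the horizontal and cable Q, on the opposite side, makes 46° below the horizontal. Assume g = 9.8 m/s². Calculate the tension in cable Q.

T_Q ≈ 442 N

Weight W = 42.6 × 9.8 = 417.5 N acts straight down.
Horizontal: T_P cos 18° = T_Q cos 46°  →  T_P = 0.7304 T_Q.
Vertical: T_P sin 18° + T_Q sin 46° = 417.5.
Substituting the horizontal relation into the vertical equation gives 0.945 T_Q = 417.5, so T_Q = 441.8 N.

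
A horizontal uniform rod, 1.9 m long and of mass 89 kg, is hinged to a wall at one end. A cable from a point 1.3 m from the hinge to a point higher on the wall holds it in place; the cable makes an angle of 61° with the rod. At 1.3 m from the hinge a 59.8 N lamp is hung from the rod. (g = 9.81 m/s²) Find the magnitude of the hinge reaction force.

|H| ≈ 453 N

Take torques about the hinge: T sin 61° · 1.3 = 89×9.81×0.95 + 59.8×1.3 = 907.18 N·m.
So T = 907.18 / (0.8746 × 1.3) = 797.86 N.
ΣF_x = 0: H_x = T cos 61° = 386.81 N.
ΣF_y = 0: H_y = (89×9.81 + 59.8) − T sin 61° = 932.89 − 697.83 = 235.06 N.
|H| = √(H_x² + H_y²) = √((386.81)² + (235.06)²) = 452.63 N.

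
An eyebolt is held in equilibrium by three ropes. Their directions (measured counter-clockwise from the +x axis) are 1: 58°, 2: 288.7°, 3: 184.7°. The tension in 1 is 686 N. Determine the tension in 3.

Resolve: ΣF_x = 686 cos 58° + T_2 cos 288.7° + T_3 cos 184.7° = 0.
        ΣF_y = 686 sin 58° + T_2 sin 288.7° + T_3 sin 184.7° = 0.
The known terms sum to (363.5, 581.8) N, so 0.3206 T_2 − 0.9966 T_3 = -363.5 and -0.9472 T_2 − 0.0819 T_3 = -581.8.
Solving simultaneously: T_2 = 566.9 N, T_3 = 547.1 N.

T_3 ≈ 547 N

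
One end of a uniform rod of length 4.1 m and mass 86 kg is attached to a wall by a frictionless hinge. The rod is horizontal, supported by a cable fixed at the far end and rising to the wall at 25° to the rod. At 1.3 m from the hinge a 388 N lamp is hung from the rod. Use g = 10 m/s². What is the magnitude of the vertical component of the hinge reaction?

Take torques about the hinge: T sin 25° · 4.1 = 86×10×2.05 + 388×1.3 = 2267.4 N·m.
So T = 2267.4 / (0.4226 × 4.1) = 1308.6 N.
ΣF_y = 0: H_y = (86×10 + 388) − T sin 25° = 1248 − 553.02 = 694.98 N.

|H_y| ≈ 695 N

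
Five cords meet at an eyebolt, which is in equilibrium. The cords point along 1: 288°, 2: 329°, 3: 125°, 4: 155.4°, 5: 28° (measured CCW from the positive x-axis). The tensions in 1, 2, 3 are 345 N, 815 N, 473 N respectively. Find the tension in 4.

T_4 ≈ 716 N

Resolve: ΣF_x = 345 cos 288° + 815 cos 329° + 473 cos 125° + T_4 cos 155.4° + T_5 cos 28° = 0.
        ΣF_y = 345 sin 288° + 815 sin 329° + 473 sin 125° + T_4 sin 155.4° + T_5 sin 28° = 0.
The known terms sum to (533.9, -360.4) N, so -0.9092 T_4 + 0.8829 T_5 = -533.9 and 0.4163 T_4 + 0.4695 T_5 = 360.4.
Solving simultaneously: T_4 = 716.1 N, T_5 = 132.7 N.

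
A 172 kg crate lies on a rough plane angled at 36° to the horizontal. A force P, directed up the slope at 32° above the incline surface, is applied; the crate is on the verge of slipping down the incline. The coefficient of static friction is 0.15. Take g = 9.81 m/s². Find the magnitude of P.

P ≈ 1020 N

On the verge of sliding down the incline, friction equals μN and acts up the slope.
Perpendicular: N + P sin 32° = W cos 36° = 1365 N.
Along incline: P cos 32° + μN = W sin 36° with W sin 36° = 991.8 N.
Solving the pair for P and N: P = 1024 N, N = 822.4 N (and f = μN = 123.4 N).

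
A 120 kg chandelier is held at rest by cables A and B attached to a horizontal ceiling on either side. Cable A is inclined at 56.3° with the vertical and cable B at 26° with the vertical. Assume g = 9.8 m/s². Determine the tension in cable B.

Angles from the horizontal: cable A is 90° − 56.3° = 33.7°, cable B is 90° − 26° = 64°.
Weight W = 120 × 9.8 = 1176 N acts straight down.
Horizontal: T_A cos 33.7° = T_B cos 64°  →  T_A = 0.5269 T_B.
Vertical: T_A sin 33.7° + T_B sin 64° = 1176.
Substituting the horizontal relation into the vertical equation gives 1.191 T_B = 1176, so T_B = 987.3 N.

T_B ≈ 987 N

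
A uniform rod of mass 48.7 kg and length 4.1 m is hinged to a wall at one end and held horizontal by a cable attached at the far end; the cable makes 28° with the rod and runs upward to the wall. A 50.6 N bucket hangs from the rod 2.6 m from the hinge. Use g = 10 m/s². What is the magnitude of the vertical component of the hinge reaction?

Take torques about the hinge: T sin 28° · 4.1 = 48.7×10×2.05 + 50.6×2.6 = 1129.9 N·m.
So T = 1129.9 / (0.4695 × 4.1) = 587.02 N.
ΣF_y = 0: H_y = (48.7×10 + 50.6) − T sin 28° = 537.6 − 275.59 = 262.01 N.

|H_y| ≈ 262 N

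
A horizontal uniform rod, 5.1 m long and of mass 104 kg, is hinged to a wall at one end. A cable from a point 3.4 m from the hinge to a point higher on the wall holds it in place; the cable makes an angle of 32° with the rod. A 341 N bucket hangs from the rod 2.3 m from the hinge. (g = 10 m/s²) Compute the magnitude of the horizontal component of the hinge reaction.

Take torques about the hinge: T sin 32° · 3.4 = 104×10×2.55 + 341×2.3 = 3436.3 N·m.
So T = 3436.3 / (0.5299 × 3.4) = 1907.2 N.
ΣF_x = 0: H_x = T cos 32° = 1617.4 N.

H_x ≈ 1620 N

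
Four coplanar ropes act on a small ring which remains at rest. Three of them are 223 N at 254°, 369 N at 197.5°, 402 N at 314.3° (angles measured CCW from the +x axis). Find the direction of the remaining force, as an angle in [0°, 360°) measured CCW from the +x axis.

θ ≈ 77.8°

Sum the known components: ΣF_x = -132.6 N, ΣF_y = -613 N.
For equilibrium the remaining force must supply (−ΣF_x, −ΣF_y) = (132.6, 613) N.
Magnitude = √((132.6)² + (613)²) = 627.2 N; direction = atan2(613, 132.6) = 77.8°.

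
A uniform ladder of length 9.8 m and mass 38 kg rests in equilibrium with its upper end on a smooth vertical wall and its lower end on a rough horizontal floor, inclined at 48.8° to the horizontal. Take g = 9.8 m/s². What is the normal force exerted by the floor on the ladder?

N_floor ≈ 372 N

ΣF_y = 0: N_floor = 38×9.8 = 372.4 N.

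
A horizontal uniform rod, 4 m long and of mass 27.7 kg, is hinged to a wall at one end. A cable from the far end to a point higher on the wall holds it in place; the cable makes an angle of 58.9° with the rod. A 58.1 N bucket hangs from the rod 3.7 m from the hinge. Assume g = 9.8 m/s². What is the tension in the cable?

T ≈ 221 N

Take torques about the hinge: T sin 58.9° · 4 = 27.7×9.8×2 + 58.1×3.7 = 757.89 N·m.
So T = 757.89 / (0.8563 × 4) = 221.28 N.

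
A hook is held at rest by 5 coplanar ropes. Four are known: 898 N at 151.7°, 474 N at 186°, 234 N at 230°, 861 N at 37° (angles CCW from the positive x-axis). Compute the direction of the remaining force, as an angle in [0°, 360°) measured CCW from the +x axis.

θ ≈ 315°

Sum the known components: ΣF_x = -724.9 N, ΣF_y = 715.1 N.
For equilibrium the remaining force must supply (−ΣF_x, −ΣF_y) = (724.9, -715.1) N.
Magnitude = √((724.9)² + (-715.1)²) = 1018 N; direction = atan2(-715.1, 724.9) = 315.4°.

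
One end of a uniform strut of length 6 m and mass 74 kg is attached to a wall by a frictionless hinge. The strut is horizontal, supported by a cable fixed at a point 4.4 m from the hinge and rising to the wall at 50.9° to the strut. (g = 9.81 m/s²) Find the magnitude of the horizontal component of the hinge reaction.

Take torques about the hinge: T sin 50.9° · 4.4 = 74×9.81×3 = 2177.8 N·m.
So T = 2177.8 / (0.7760 × 4.4) = 637.8 N.
ΣF_x = 0: H_x = T cos 50.9° = 402.24 N.

H_x ≈ 402 N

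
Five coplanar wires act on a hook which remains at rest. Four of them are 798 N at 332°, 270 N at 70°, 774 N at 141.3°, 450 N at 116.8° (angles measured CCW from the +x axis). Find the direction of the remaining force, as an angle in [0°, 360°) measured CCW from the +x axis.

θ ≈ 271°

Sum the known components: ΣF_x = -10.01 N, ΣF_y = 764.7 N.
For equilibrium the remaining force must supply (−ΣF_x, −ΣF_y) = (10.01, -764.7) N.
Magnitude = √((10.01)² + (-764.7)²) = 764.7 N; direction = atan2(-764.7, 10.01) = 270.8°.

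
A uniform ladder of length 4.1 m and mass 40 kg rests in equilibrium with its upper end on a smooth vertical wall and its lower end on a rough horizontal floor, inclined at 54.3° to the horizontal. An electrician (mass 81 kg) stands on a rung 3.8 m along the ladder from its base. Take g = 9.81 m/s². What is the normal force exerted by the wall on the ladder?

N_wall ≈ 670 N

Torques about the foot: N_wall · 4.1 sin 54.3° = 40×9.81×2.05 cos 54.3° + 81×9.81×3.8 cos 54.3° → N_wall = 670.19 N.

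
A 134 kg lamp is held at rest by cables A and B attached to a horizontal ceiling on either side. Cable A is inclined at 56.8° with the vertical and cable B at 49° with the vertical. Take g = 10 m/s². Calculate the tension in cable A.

T_A ≈ 1050 N

Angles from the horizontal: cable A is 90° − 56.8° = 33.2°, cable B is 90° − 49° = 41°.
Weight W = 134 × 10 = 1340 N acts straight down.
Horizontal: T_A cos 33.2° = T_B cos 41°  →  T_B = 1.109 T_A.
Vertical: T_A sin 33.2° + T_B sin 41° = 1340.
Substituting the horizontal relation into the vertical equation gives 1.275 T_A = 1340, so T_A = 1051 N.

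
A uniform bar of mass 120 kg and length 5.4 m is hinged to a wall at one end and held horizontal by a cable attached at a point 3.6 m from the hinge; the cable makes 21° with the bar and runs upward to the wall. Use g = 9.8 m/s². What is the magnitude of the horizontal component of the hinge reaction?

H_x ≈ 2300 N

Take torques about the hinge: T sin 21° · 3.6 = 120×9.8×2.7 = 3175.2 N·m.
So T = 3175.2 / (0.3584 × 3.6) = 2461.2 N.
ΣF_x = 0: H_x = T cos 21° = 2297.7 N.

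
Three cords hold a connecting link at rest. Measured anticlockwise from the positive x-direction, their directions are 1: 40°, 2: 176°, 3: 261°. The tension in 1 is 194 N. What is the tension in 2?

T_2 ≈ 128 N

Resolve: ΣF_x = 194 cos 40° + T_2 cos 176° + T_3 cos 261° = 0.
        ΣF_y = 194 sin 40° + T_2 sin 176° + T_3 sin 261° = 0.
The known terms sum to (148.6, 124.7) N, so -0.9976 T_2 − 0.1564 T_3 = -148.6 and 0.0698 T_2 − 0.9877 T_3 = -124.7.
Solving simultaneously: T_2 = 127.8 N, T_3 = 135.3 N.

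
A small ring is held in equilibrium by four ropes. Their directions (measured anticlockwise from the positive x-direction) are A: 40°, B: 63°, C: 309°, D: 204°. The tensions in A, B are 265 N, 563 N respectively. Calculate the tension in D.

Resolve: ΣF_x = 265 cos 40° + 563 cos 63° + T_C cos 309° + T_D cos 204° = 0.
        ΣF_y = 265 sin 40° + 563 sin 63° + T_C sin 309° + T_D sin 204° = 0.
The known terms sum to (458.6, 672) N, so 0.6293 T_C − 0.9135 T_D = -458.6 and -0.7771 T_C − 0.4067 T_D = -672.
Solving simultaneously: T_C = 442.4 N, T_D = 806.8 N.

T_D ≈ 807 N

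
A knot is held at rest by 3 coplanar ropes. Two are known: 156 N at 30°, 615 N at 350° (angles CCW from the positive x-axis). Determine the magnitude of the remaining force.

Sum the known components: ΣF_x = 740.8 N, ΣF_y = -28.79 N.
For equilibrium the remaining force must supply (−ΣF_x, −ΣF_y) = (-740.8, 28.79) N.
Magnitude = √((-740.8)² + (28.79)²) = 741.3 N; direction = atan2(28.79, -740.8) = 177.8°.

F ≈ 741 N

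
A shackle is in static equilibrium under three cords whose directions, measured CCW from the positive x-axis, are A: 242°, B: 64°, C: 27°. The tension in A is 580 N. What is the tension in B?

Resolve: ΣF_x = 580 cos 242° + T_B cos 64° + T_C cos 27° = 0.
        ΣF_y = 580 sin 242° + T_B sin 64° + T_C sin 27° = 0.
The known terms sum to (-272.3, -512.1) N, so 0.4384 T_B + 0.8910 T_C = 272.3 and 0.8988 T_B + 0.4540 T_C = 512.1.
Solving simultaneously: T_B = 552.8 N, T_C = 33.63 N.

T_B ≈ 553 N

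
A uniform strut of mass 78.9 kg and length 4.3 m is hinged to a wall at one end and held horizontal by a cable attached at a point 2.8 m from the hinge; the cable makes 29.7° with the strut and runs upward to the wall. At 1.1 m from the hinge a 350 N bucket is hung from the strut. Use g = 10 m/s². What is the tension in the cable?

T ≈ 1500 N

Take torques about the hinge: T sin 29.7° · 2.8 = 78.9×10×2.15 + 350×1.1 = 2081.3 N·m.
So T = 2081.3 / (0.4955 × 2.8) = 1500.3 N.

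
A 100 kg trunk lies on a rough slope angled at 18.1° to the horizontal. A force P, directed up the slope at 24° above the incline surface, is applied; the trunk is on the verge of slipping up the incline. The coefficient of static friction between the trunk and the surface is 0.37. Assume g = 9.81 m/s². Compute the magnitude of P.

On the verge of sliding up the incline, friction equals μN and acts down the slope.
Perpendicular: N + P sin 24° = W cos 18.1° = 932.5 N.
Along incline: P cos 24° = W sin 18.1° + μN  with W sin 18.1° = 304.8 N.
Solving the pair for P and N: P = 610.7 N, N = 684.1 N (and f = μN = 253.1 N).

P ≈ 611 N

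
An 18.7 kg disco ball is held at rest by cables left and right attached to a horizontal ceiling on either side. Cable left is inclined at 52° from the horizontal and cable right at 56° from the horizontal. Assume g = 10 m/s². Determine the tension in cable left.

Weight W = 18.7 × 10 = 187 N acts straight down.
Horizontal: T_left cos 52° = T_right cos 56°  →  T_right = 1.101 T_left.
Vertical: T_left sin 52° + T_right sin 56° = 187.
Substituting the horizontal relation into the vertical equation gives 1.701 T_left = 187, so T_left = 110 N.

T_left ≈ 110 N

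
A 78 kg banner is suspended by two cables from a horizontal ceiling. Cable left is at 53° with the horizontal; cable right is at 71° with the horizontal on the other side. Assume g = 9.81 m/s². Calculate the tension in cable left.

T_left ≈ 300 N

Weight W = 78 × 9.81 = 765.2 N acts straight down.
Horizontal: T_left cos 53° = T_right cos 71°  →  T_right = 1.849 T_left.
Vertical: T_left sin 53° + T_right sin 71° = 765.2.
Substituting the horizontal relation into the vertical equation gives 2.546 T_left = 765.2, so T_left = 300.5 N.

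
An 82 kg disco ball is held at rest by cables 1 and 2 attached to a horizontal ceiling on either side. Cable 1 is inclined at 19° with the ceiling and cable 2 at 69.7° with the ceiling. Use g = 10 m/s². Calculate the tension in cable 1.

Weight W = 82 × 10 = 820 N acts straight down.
Horizontal: T_1 cos 19° = T_2 cos 69.7°  →  T_2 = 2.725 T_1.
Vertical: T_1 sin 19° + T_2 sin 69.7° = 820.
Substituting the horizontal relation into the vertical equation gives 2.882 T_1 = 820, so T_1 = 284.6 N.

T_1 ≈ 285 N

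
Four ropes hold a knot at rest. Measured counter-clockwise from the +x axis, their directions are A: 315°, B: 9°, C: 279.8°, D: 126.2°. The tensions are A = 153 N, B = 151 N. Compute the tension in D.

T_D ≈ 538 N

Resolve: ΣF_x = 153 cos 315° + 151 cos 9° + T_C cos 279.8° + T_D cos 126.2° = 0.
        ΣF_y = 153 sin 315° + 151 sin 9° + T_C sin 279.8° + T_D sin 126.2° = 0.
The known terms sum to (257.3, -84.57) N, so 0.1702 T_C − 0.5906 T_D = -257.3 and -0.9854 T_C + 0.8070 T_D = 84.57.
Solving simultaneously: T_C = 354.7 N, T_D = 537.9 N.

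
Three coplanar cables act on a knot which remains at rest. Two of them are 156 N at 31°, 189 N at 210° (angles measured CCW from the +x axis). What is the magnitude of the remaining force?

F ≈ 33.1 N

Sum the known components: ΣF_x = -29.96 N, ΣF_y = -14.15 N.
For equilibrium the remaining force must supply (−ΣF_x, −ΣF_y) = (29.96, 14.15) N.
Magnitude = √((29.96)² + (14.15)²) = 33.14 N; direction = atan2(14.15, 29.96) = 25.3°.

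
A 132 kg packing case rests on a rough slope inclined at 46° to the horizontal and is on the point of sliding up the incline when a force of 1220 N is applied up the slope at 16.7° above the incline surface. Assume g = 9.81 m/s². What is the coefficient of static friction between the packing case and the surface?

On the verge of sliding up the incline, friction is at its maximum μN and acts down the slope.
Perpendicular to incline: N = W cos 46° − P sin 16.7° = 899.5 − 350.6 = 548.9 N.
Along incline: P cos 16.7° − μN = W sin 46° → μ = −(W sin 46° − P cos 16.7°) / N = 0.4318.

μ ≈ 0.432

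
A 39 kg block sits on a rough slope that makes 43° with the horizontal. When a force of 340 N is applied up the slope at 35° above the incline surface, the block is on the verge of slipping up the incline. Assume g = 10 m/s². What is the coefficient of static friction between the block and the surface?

On the verge of sliding up the incline, friction is at its maximum μN and acts down the slope.
Perpendicular to incline: N = W cos 43° − P sin 35° = 285.2 − 195 = 90.21 N.
Along incline: P cos 35° − μN = W sin 43° → μ = −(W sin 43° − P cos 35°) / N = 0.1389.

μ ≈ 0.139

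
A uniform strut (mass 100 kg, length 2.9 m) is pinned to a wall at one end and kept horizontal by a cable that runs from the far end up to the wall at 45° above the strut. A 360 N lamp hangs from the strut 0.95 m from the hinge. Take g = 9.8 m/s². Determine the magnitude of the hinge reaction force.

|H| ≈ 952 N

Take torques about the hinge: T sin 45° · 2.9 = 100×9.8×1.45 + 360×0.95 = 1763 N·m.
So T = 1763 / (0.7071 × 2.9) = 859.74 N.
ΣF_x = 0: H_x = T cos 45° = 607.93 N.
ΣF_y = 0: H_y = (100×9.8 + 360) − T sin 45° = 1340 − 607.93 = 732.07 N.
|H| = √(H_x² + H_y²) = √((607.93)² + (732.07)²) = 951.58 N.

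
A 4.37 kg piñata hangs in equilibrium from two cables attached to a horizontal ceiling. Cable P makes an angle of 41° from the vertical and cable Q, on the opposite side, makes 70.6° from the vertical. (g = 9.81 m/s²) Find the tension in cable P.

T_P ≈ 43.5 N

Angles from the horizontal: cable P is 90° − 41° = 49°, cable Q is 90° − 70.6° = 19.4°.
Weight W = 4.37 × 9.81 = 42.87 N acts straight down.
Horizontal: T_P cos 49° = T_Q cos 19.4°  →  T_Q = 0.6956 T_P.
Vertical: T_P sin 49° + T_Q sin 19.4° = 42.87.
Substituting the horizontal relation into the vertical equation gives 0.9857 T_P = 42.87, so T_P = 43.49 N.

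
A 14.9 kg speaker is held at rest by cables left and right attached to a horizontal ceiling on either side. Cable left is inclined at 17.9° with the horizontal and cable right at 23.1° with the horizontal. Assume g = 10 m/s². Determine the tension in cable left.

Weight W = 14.9 × 10 = 149 N acts straight down.
Horizontal: T_left cos 17.9° = T_right cos 23.1°  →  T_right = 1.035 T_left.
Vertical: T_left sin 17.9° + T_right sin 23.1° = 149.
Substituting the horizontal relation into the vertical equation gives 0.7132 T_left = 149, so T_left = 208.9 N.

T_left ≈ 209 N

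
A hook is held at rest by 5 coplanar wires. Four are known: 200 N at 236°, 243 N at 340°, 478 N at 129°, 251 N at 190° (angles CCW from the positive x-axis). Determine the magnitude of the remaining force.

Sum the known components: ΣF_x = -431.5 N, ΣF_y = 78.97 N.
For equilibrium the remaining force must supply (−ΣF_x, −ΣF_y) = (431.5, -78.97) N.
Magnitude = √((431.5)² + (-78.97)²) = 438.7 N; direction = atan2(-78.97, 431.5) = 349.6°.

F ≈ 439 N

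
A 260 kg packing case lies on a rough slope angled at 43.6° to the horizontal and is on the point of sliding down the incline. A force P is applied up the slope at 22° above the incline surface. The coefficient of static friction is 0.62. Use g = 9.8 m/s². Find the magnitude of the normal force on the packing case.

N ≈ 1510 N

On the verge of sliding down the incline, friction equals μN and acts up the slope.
Perpendicular: N + P sin 22° = W cos 43.6° = 1845 N.
Along incline: P cos 22° + μN = W sin 43.6° with W sin 43.6° = 1757 N.
Solving the pair for P and N: P = 882.3 N, N = 1515 N (and f = μN = 939.1 N).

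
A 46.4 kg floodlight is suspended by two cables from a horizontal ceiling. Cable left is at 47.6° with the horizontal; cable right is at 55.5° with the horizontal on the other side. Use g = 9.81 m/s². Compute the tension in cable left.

T_left ≈ 265 N

Weight W = 46.4 × 9.81 = 455.2 N acts straight down.
Horizontal: T_left cos 47.6° = T_right cos 55.5°  →  T_right = 1.19 T_left.
Vertical: T_left sin 47.6° + T_right sin 55.5° = 455.2.
Substituting the horizontal relation into the vertical equation gives 1.72 T_left = 455.2, so T_left = 264.7 N.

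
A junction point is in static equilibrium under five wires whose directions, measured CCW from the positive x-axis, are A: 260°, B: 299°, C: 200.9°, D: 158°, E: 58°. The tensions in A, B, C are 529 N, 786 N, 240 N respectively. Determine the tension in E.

T_E ≈ 1190 N

Resolve: ΣF_x = 529 cos 260° + 786 cos 299° + 240 cos 200.9° + T_D cos 158° + T_E cos 58° = 0.
        ΣF_y = 529 sin 260° + 786 sin 299° + 240 sin 200.9° + T_D sin 158° + T_E sin 58° = 0.
The known terms sum to (64.99, -1294) N, so -0.9272 T_D + 0.5299 T_E = -64.99 and 0.3746 T_D + 0.8480 T_E = 1294.
Solving simultaneously: T_D = 752.3 N, T_E = 1194 N.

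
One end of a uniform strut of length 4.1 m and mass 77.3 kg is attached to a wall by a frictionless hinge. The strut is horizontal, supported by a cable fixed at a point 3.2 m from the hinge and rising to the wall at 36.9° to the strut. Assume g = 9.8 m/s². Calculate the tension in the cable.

Take torques about the hinge: T sin 36.9° · 3.2 = 77.3×9.8×2.05 = 1553 N·m.
So T = 1553 / (0.6004 × 3.2) = 808.27 N.

T ≈ 808 N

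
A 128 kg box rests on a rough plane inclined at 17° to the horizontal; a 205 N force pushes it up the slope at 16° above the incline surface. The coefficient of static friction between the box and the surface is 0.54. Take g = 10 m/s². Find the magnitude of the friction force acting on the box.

f ≈ 177 N

Axes along / perpendicular to the incline. W sin 17° = 374.2 N down-slope; W cos 17° = 1224 N into the surface.
Perpendicular: N = W cos 17° − P sin 16° = 1224 − 56.51 = 1168 N.
Along incline: P cos 16° + f = W sin 17° (friction acts up-slope) → f = 374.2 − 197.1 = 177.2 N.
|f| = 177.2 N ≤ μN = 630.5 N, so the box is indeed static.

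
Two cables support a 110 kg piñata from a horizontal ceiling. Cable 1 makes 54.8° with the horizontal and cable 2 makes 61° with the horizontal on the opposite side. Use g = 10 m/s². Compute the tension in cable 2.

T_2 ≈ 704 N

Weight W = 110 × 10 = 1100 N acts straight down.
Horizontal: T_1 cos 54.8° = T_2 cos 61°  →  T_1 = 0.8411 T_2.
Vertical: T_1 sin 54.8° + T_2 sin 61° = 1100.
Substituting the horizontal relation into the vertical equation gives 1.562 T_2 = 1100, so T_2 = 704.3 N.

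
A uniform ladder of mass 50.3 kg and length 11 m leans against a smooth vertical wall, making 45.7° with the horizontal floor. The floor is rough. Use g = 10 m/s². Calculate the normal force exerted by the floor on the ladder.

N_floor ≈ 503 N

ΣF_y = 0: N_floor = 50.3×10 = 503 N.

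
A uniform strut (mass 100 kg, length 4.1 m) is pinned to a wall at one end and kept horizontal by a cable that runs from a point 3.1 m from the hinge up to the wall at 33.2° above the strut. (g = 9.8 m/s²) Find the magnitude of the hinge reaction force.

Take torques about the hinge: T sin 33.2° · 3.1 = 100×9.8×2.05 = 2009 N·m.
So T = 2009 / (0.5476 × 3.1) = 1183.5 N.
ΣF_x = 0: H_x = T cos 33.2° = 990.35 N.
ΣF_y = 0: H_y = (100×9.8) − T sin 33.2° = 980 − 648.06 = 331.94 N.
|H| = √(H_x² + H_y²) = √((990.35)² + (331.94)²) = 1044.5 N.

|H| ≈ 1040 N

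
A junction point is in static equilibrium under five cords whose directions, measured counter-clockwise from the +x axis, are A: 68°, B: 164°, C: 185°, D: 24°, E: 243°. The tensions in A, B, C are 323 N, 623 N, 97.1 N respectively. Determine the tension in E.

Resolve: ΣF_x = 323 cos 68° + 623 cos 164° + 97.1 cos 185° + T_D cos 24° + T_E cos 243° = 0.
        ΣF_y = 323 sin 68° + 623 sin 164° + 97.1 sin 185° + T_D sin 24° + T_E sin 243° = 0.
The known terms sum to (-574.6, 462.7) N, so 0.9135 T_D − 0.4540 T_E = 574.6 and 0.4067 T_D − 0.8910 T_E = -462.7.
Solving simultaneously: T_D = 1147 N, T_E = 1043 N.

T_E ≈ 1040 N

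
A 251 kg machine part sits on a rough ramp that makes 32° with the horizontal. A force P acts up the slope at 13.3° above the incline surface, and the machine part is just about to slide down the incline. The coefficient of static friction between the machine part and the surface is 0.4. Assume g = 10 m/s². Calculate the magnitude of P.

P ≈ 543 N

On the verge of sliding down the incline, friction equals μN and acts up the slope.
Perpendicular: N + P sin 13.3° = W cos 32° = 2129 N.
Along incline: P cos 13.3° + μN = W sin 32° with W sin 32° = 1330 N.
Solving the pair for P and N: P = 543.2 N, N = 2004 N (and f = μN = 801.5 N).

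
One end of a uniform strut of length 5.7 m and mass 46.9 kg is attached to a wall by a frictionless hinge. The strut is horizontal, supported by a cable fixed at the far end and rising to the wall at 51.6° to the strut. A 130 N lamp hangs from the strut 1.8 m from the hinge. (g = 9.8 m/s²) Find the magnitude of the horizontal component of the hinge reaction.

Take torques about the hinge: T sin 51.6° · 5.7 = 46.9×9.8×2.85 + 130×1.8 = 1543.9 N·m.
So T = 1543.9 / (0.7837 × 5.7) = 345.62 N.
ΣF_x = 0: H_x = T cos 51.6° = 214.68 N.

H_x ≈ 215 N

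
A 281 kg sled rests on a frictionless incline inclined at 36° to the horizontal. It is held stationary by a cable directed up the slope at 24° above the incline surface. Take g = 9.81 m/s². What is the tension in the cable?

T ≈ 1770 N

Take axes along and perpendicular to the incline. Weight components: W sin 36° = 1620 N down-slope, W cos 36° = 2230 N into the surface.
Along incline: T cos 24° = W sin 36° → T = 1774 N.
Perpendicular: N = W cos 36° − T sin 24° = 1509 N.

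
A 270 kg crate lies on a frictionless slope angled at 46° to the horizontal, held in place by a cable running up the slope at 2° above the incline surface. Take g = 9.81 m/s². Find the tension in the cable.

Take axes along and perpendicular to the incline. Weight components: W sin 46° = 1905 N down-slope, W cos 46° = 1840 N into the surface.
Along incline: T cos 2° = W sin 46° → T = 1906 N.
Perpendicular: N = W cos 46° − T sin 2° = 1773 N.

T ≈ 1910 N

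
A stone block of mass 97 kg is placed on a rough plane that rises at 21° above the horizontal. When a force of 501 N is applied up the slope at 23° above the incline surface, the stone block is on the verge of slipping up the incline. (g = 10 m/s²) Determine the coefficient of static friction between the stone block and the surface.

On the verge of sliding up the incline, friction is at its maximum μN and acts down the slope.
Perpendicular to incline: N = W cos 21° − P sin 23° = 905.6 − 195.8 = 709.8 N.
Along incline: P cos 23° − μN = W sin 21° → μ = −(W sin 21° − P cos 23°) / N = 0.16.

μ ≈ 0.160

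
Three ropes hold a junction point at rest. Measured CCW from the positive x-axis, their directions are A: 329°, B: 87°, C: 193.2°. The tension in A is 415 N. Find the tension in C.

T_C ≈ 382 N

Resolve: ΣF_x = 415 cos 329° + T_B cos 87° + T_C cos 193.2° = 0.
        ΣF_y = 415 sin 329° + T_B sin 87° + T_C sin 193.2° = 0.
The known terms sum to (355.7, -213.7) N, so 0.0523 T_B − 0.9736 T_C = -355.7 and 0.9986 T_B − 0.2284 T_C = 213.7.
Solving simultaneously: T_B = 301.3 N, T_C = 381.6 N.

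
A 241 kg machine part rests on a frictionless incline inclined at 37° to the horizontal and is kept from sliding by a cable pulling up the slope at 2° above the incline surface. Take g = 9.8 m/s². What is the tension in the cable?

T ≈ 1420 N

Take axes along and perpendicular to the incline. Weight components: W sin 37° = 1421 N down-slope, W cos 37° = 1886 N into the surface.
Along incline: T cos 2° = W sin 37° → T = 1422 N.
Perpendicular: N = W cos 37° − T sin 2° = 1837 N.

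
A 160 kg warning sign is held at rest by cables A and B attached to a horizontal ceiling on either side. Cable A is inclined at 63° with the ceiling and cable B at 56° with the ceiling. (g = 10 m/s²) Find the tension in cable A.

T_A ≈ 1020 N

Weight W = 160 × 10 = 1600 N acts straight down.
Horizontal: T_A cos 63° = T_B cos 56°  →  T_B = 0.8119 T_A.
Vertical: T_A sin 63° + T_B sin 56° = 1600.
Substituting the horizontal relation into the vertical equation gives 1.564 T_A = 1600, so T_A = 1023 N.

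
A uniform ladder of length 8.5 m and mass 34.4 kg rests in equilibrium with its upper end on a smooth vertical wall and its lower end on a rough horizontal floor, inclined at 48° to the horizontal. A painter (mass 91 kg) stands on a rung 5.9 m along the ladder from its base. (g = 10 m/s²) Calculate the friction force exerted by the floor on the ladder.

f ≈ 724 N

Torques about the foot: N_wall · 8.5 sin 48° = 34.4×10×4.25 cos 48° + 91×10×5.9 cos 48° → N_wall = 723.61 N.
ΣF_x = 0: f_floor = N_wall = 723.61 N.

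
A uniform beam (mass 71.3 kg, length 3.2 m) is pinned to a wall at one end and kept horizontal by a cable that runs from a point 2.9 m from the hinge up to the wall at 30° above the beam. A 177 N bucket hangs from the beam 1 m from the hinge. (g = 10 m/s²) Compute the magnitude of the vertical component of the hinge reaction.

|H_y| ≈ 436 N

Take torques about the hinge: T sin 30° · 2.9 = 71.3×10×1.6 + 177×1 = 1317.8 N·m.
So T = 1317.8 / (0.5000 × 2.9) = 908.83 N.
ΣF_y = 0: H_y = (71.3×10 + 177) − T sin 30° = 890 − 454.41 = 435.59 N.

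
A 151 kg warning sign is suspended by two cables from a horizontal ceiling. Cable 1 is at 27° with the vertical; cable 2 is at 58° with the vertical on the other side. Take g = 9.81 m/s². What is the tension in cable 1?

T_1 ≈ 1260 N

Angles from the horizontal: cable 1 is 90° − 27° = 63°, cable 2 is 90° − 58° = 32°.
Weight W = 151 × 9.81 = 1481 N acts straight down.
Horizontal: T_1 cos 63° = T_2 cos 32°  →  T_2 = 0.5353 T_1.
Vertical: T_1 sin 63° + T_2 sin 32° = 1481.
Substituting the horizontal relation into the vertical equation gives 1.175 T_1 = 1481, so T_1 = 1261 N.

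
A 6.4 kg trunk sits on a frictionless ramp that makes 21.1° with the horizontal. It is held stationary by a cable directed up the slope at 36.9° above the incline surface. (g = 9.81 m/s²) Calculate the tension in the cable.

Take axes along and perpendicular to the incline. Weight components: W sin 21.1° = 22.6 N down-slope, W cos 21.1° = 58.57 N into the surface.
Along incline: T cos 36.9° = W sin 21.1° → T = 28.26 N.
Perpendicular: N = W cos 21.1° − T sin 36.9° = 41.6 N.

T ≈ 28.3 N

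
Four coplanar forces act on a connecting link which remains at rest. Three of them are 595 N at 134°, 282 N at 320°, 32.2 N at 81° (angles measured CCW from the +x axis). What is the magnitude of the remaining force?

F ≈ 338 N

Sum the known components: ΣF_x = -192.3 N, ΣF_y = 278.5 N.
For equilibrium the remaining force must supply (−ΣF_x, −ΣF_y) = (192.3, -278.5) N.
Magnitude = √((192.3)² + (-278.5)²) = 338.5 N; direction = atan2(-278.5, 192.3) = 304.6°.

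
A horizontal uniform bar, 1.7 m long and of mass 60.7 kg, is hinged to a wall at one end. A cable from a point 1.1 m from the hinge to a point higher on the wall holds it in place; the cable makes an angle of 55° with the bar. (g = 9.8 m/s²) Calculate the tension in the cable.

Take torques about the hinge: T sin 55° · 1.1 = 60.7×9.8×0.85 = 505.63 N·m.
So T = 505.63 / (0.8192 × 1.1) = 561.15 N.

T ≈ 561 N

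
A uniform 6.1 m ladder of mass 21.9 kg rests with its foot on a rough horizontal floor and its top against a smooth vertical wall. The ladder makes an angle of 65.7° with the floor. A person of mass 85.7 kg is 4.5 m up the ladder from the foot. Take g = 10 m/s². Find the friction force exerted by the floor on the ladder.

f ≈ 335 N

Torques about the foot: N_wall · 6.1 sin 65.7° = 21.9×10×3.05 cos 65.7° + 85.7×10×4.5 cos 65.7° → N_wall = 334.9 N.
ΣF_x = 0: f_floor = N_wall = 334.9 N.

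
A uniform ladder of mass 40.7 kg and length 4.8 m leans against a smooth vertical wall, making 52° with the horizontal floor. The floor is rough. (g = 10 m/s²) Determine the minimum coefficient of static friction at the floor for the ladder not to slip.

μ_min ≈ 0.391

ΣF_y = 0: N_floor = 40.7×10 = 407 N.
Torques about the foot: N_wall · 4.8 sin 52° = 40.7×10×2.4 cos 52° → N_wall = 158.99 N.
ΣF_x = 0: f_floor = N_wall = 158.99 N.
μ_min = f_floor / N_floor = 158.99 / 407 = 0.3906.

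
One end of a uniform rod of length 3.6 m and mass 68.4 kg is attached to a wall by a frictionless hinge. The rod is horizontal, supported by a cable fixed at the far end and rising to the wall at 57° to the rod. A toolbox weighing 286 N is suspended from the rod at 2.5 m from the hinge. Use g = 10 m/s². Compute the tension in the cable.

Take torques about the hinge: T sin 57° · 3.6 = 68.4×10×1.8 + 286×2.5 = 1946.2 N·m.
So T = 1946.2 / (0.8387 × 3.6) = 644.6 N.

T ≈ 645 N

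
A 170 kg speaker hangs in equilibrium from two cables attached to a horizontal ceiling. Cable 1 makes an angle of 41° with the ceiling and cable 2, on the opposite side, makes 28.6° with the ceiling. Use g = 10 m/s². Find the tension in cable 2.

Weight W = 170 × 10 = 1700 N acts straight down.
Horizontal: T_1 cos 41° = T_2 cos 28.6°  →  T_1 = 1.163 T_2.
Vertical: T_1 sin 41° + T_2 sin 28.6° = 1700.
Substituting the horizontal relation into the vertical equation gives 1.242 T_2 = 1700, so T_2 = 1369 N.

T_2 ≈ 1370 N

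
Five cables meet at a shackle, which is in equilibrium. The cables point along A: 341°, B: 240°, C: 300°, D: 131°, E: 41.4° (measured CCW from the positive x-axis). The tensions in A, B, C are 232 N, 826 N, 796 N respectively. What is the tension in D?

T_D ≈ 1250 N

Resolve: ΣF_x = 232 cos 341° + 826 cos 240° + 796 cos 300° + T_D cos 131° + T_E cos 41.4° = 0.
        ΣF_y = 232 sin 341° + 826 sin 240° + 796 sin 300° + T_D sin 131° + T_E sin 41.4° = 0.
The known terms sum to (204.4, -1480) N, so -0.6561 T_D + 0.7501 T_E = -204.4 and 0.7547 T_D + 0.6613 T_E = 1480.
Solving simultaneously: T_D = 1246 N, T_E = 816.9 N.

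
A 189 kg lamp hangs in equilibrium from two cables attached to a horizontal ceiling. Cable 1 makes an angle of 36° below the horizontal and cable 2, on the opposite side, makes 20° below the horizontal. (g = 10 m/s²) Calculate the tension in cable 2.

Weight W = 189 × 10 = 1890 N acts straight down.
Horizontal: T_1 cos 36° = T_2 cos 20°  →  T_1 = 1.162 T_2.
Vertical: T_1 sin 36° + T_2 sin 20° = 1890.
Substituting the horizontal relation into the vertical equation gives 1.025 T_2 = 1890, so T_2 = 1844 N.

T_2 ≈ 1840 N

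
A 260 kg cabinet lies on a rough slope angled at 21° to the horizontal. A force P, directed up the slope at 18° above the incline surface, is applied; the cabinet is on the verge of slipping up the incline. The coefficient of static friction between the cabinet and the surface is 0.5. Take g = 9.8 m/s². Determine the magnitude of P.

On the verge of sliding up the incline, friction equals μN and acts down the slope.
Perpendicular: N + P sin 18° = W cos 21° = 2379 N.
Along incline: P cos 18° = W sin 21° + μN  with W sin 21° = 913.1 N.
Solving the pair for P and N: P = 1902 N, N = 1791 N (and f = μN = 895.5 N).

P ≈ 1900 N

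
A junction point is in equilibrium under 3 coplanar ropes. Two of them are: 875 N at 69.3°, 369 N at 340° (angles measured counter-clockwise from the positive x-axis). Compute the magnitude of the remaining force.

F ≈ 954 N

Sum the known components: ΣF_x = 656 N, ΣF_y = 692.3 N.
For equilibrium the remaining force must supply (−ΣF_x, −ΣF_y) = (-656, -692.3) N.
Magnitude = √((-656)² + (-692.3)²) = 953.8 N; direction = atan2(-692.3, -656) = 226.5°.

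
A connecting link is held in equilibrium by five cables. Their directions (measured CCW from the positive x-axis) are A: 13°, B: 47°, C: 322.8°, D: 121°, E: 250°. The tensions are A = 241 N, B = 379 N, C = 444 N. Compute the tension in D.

Resolve: ΣF_x = 241 cos 13° + 379 cos 47° + 444 cos 322.8° + T_D cos 121° + T_E cos 250° = 0.
        ΣF_y = 241 sin 13° + 379 sin 47° + 444 sin 322.8° + T_D sin 121° + T_E sin 250° = 0.
The known terms sum to (847, 62.95) N, so -0.5150 T_D − 0.3420 T_E = -847 and 0.8572 T_D − 0.9397 T_E = -62.95.
Solving simultaneously: T_D = 996.4 N, T_E = 975.9 N.

T_D ≈ 996 N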